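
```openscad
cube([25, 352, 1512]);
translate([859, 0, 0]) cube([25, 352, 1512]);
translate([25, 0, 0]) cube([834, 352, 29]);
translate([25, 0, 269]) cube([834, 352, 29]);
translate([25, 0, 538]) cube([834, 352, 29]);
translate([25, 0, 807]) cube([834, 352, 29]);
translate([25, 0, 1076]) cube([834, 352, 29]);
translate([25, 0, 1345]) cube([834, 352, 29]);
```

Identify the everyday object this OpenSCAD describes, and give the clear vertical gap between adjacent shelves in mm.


A bookshelf. The clear shelf gap is 240 mm.

Two tall side panels with 6 horizontal boards between them — a bookshelf. The first two shelf undersides are at z = 0 and z = 269; with shelf thickness 29, the clear gap is 269 − 0 − 29 = 240 mm.


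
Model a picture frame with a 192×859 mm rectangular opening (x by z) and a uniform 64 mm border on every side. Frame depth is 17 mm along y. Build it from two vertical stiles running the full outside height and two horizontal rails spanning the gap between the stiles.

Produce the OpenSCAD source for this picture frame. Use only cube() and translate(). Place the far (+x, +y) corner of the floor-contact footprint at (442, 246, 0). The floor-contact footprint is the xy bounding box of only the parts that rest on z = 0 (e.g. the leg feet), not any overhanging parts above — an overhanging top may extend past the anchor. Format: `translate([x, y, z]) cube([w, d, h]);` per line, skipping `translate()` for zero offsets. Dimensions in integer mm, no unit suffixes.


translate([122, 229, 0]) cube([64, 17, 987]);
translate([378, 229, 0]) cube([64, 17, 987]);
translate([186, 229, 0]) cube([192, 17, 64]);
translate([186, 229, 923]) cube([192, 17, 64]);


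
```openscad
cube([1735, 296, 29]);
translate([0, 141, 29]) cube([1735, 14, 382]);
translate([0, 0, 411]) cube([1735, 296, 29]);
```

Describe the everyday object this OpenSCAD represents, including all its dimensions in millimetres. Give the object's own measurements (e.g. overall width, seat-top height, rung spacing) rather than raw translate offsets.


An I-beam lying along x, 1735 mm long. Overall section height 440 mm. Two flanges 296 mm wide (y) and 29 mm thick, one on the floor and one at the top; a web 14 mm thick runs between them, centred on the flange width.


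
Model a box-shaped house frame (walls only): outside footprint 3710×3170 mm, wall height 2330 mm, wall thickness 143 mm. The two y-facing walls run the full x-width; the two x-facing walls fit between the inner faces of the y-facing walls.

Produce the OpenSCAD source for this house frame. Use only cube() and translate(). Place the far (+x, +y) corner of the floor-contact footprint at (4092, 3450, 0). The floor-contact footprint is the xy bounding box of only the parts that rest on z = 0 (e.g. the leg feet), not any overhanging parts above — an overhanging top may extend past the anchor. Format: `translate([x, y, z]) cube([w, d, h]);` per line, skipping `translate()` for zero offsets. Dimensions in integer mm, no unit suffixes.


translate([382, 280, 0]) cube([3710, 143, 2330]);
translate([382, 3307, 0]) cube([3710, 143, 2330]);
translate([382, 423, 0]) cube([143, 2884, 2330]);
translate([3949, 423, 0]) cube([143, 2884, 2330]);


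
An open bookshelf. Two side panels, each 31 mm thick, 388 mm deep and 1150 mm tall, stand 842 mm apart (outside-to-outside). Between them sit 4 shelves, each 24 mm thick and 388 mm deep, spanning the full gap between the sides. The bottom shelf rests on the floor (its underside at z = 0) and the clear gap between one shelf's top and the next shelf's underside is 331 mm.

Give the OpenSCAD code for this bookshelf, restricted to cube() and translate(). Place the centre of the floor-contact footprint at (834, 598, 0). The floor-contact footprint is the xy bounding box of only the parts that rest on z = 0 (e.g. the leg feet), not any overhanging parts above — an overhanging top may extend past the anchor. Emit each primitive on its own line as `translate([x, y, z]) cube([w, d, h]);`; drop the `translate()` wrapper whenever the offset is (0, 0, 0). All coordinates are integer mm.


translate([413, 404, 0]) cube([31, 388, 1150]);
translate([1224, 404, 0]) cube([31, 388, 1150]);
translate([444, 404, 0]) cube([780, 388, 24]);
translate([444, 404, 355]) cube([780, 388, 24]);
translate([444, 404, 710]) cube([780, 388, 24]);
translate([444, 404, 1065]) cube([780, 388, 24]);


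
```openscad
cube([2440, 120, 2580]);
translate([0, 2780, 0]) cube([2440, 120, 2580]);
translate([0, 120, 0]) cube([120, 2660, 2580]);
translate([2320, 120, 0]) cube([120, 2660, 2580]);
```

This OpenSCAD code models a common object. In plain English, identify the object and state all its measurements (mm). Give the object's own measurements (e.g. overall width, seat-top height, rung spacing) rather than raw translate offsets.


The wall frame of a small rectangular building: four walls, each 2580 mm tall and 120 mm thick, enclosing a footprint 2440 mm (x) by 2900 mm (y) outside-to-outside, with no floor or roof. The front and back walls (the −y and +y sides) span the full width; the two side walls fit between them.


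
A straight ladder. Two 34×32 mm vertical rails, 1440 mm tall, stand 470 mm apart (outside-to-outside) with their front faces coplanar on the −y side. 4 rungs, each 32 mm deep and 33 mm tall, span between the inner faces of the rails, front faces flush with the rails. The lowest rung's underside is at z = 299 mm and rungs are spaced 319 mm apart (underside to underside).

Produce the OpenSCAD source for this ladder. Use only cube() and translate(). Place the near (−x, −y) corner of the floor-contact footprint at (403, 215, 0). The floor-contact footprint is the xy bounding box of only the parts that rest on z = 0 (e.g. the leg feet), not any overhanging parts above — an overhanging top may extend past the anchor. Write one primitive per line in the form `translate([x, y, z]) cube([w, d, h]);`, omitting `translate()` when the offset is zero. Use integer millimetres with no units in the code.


translate([403, 215, 0]) cube([34, 32, 1440]);
translate([839, 215, 0]) cube([34, 32, 1440]);
translate([437, 215, 299]) cube([402, 32, 33]);
translate([437, 215, 618]) cube([402, 32, 33]);
translate([437, 215, 937]) cube([402, 32, 33]);
translate([437, 215, 1256]) cube([402, 32, 33]);


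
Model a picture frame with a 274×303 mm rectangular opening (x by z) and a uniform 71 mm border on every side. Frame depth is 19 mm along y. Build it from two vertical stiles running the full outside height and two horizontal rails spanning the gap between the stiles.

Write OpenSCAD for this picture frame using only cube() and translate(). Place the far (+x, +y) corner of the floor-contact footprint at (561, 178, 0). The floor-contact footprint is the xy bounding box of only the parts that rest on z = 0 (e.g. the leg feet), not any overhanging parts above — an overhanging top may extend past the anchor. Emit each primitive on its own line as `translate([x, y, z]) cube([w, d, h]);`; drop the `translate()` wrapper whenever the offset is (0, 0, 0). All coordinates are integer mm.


translate([145, 159, 0]) cube([71, 19, 445]);
translate([490, 159, 0]) cube([71, 19, 445]);
translate([216, 159, 0]) cube([274, 19, 71]);
translate([216, 159, 374]) cube([274, 19, 71]);


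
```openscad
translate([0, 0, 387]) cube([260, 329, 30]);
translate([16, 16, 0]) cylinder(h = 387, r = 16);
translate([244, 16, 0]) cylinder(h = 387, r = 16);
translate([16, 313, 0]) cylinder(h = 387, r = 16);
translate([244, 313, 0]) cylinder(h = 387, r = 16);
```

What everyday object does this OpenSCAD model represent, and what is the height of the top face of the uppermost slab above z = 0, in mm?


A stool. The seat height is 417 mm.

A 260×329×30 slab at z = 387 on four corner cylinders — a stool. The seat top is 387 + 30 = 417 mm.


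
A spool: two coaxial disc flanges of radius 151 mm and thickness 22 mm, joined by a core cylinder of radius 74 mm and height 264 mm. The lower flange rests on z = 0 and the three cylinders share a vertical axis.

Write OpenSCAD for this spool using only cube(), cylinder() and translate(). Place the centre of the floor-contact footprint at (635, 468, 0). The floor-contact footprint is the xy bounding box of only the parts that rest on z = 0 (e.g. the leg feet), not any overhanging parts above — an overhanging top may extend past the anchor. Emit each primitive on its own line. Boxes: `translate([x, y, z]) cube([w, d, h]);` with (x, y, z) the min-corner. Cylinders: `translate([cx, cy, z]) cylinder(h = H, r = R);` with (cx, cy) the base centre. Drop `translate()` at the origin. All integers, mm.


translate([635, 468, 0]) cylinder(h = 22, r = 151);
translate([635, 468, 22]) cylinder(h = 264, r = 74);
translate([635, 468, 286]) cylinder(h = 22, r = 151);


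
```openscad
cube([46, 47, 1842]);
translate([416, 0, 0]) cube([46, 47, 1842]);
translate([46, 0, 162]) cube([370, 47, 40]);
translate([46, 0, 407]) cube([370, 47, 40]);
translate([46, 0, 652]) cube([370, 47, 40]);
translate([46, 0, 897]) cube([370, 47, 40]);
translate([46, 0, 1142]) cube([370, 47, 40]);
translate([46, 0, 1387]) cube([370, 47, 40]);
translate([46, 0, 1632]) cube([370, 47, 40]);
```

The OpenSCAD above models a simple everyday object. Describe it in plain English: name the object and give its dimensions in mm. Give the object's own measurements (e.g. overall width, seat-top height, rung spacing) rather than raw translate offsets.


A straight ladder. Two 46×47 mm vertical rails, 1842 mm tall, stand 462 mm apart (outside-to-outside) with their front faces coplanar on the −y side. 7 rungs, each 47 mm deep and 40 mm tall, span between the inner faces of the rails, front faces flush with the rails. The lowest rung's underside is at z = 162 mm and rungs are spaced 245 mm apart (underside to underside).


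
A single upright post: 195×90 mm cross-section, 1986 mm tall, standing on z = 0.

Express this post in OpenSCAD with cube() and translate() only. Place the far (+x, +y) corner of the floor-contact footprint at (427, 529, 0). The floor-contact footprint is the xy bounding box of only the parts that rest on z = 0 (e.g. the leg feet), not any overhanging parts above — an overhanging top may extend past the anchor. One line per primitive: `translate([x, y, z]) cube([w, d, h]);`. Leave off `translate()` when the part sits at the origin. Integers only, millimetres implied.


translate([232, 439, 0]) cube([195, 90, 1986]);


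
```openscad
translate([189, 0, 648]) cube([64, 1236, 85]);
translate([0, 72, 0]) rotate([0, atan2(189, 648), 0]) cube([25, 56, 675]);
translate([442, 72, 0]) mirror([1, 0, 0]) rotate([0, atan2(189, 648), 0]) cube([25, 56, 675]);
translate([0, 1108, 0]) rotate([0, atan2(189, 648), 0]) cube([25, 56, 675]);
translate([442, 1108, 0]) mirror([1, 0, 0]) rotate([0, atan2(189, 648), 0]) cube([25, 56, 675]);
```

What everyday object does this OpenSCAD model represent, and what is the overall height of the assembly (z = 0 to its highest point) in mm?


A sawhorse. The overall height is 733 mm.

A beam across two mirrored pairs of raked legs — a sawhorse. The beam's underside is at z = 648 (matching the legs' vertical rise in atan2(189, 648)) and the beam is 85 mm tall, so its top is at 648 + 85 = 733 mm. The raked legs top out at the beam's underside, so that is the highest point.


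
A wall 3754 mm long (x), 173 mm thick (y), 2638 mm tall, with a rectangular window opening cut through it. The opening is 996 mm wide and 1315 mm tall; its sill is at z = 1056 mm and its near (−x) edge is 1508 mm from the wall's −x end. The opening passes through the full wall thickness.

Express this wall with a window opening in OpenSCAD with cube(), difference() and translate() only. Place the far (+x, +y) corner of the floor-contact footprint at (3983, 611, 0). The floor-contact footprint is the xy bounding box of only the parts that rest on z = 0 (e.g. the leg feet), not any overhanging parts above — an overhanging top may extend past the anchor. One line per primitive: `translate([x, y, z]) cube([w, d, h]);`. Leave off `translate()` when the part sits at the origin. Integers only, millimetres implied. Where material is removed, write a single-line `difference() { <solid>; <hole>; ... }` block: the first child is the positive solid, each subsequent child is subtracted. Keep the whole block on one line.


difference() { translate([229, 438, 0]) cube([3754, 173, 2638]); translate([1737, 438, 1056]) cube([996, 173, 1315]); }


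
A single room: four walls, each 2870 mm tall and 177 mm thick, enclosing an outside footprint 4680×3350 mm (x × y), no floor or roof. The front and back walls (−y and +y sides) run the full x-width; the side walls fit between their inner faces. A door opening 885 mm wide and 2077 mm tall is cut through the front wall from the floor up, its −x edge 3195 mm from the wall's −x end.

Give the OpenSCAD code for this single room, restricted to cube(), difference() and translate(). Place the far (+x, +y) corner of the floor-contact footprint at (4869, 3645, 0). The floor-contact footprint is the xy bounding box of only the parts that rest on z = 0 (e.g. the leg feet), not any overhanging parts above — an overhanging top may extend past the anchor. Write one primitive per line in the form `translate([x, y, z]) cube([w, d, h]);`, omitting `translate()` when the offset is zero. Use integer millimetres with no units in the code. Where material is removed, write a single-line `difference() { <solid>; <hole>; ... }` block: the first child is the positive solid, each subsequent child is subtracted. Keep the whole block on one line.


difference() { translate([189, 295, 0]) cube([4680, 177, 2870]); translate([3384, 295, 0]) cube([885, 177, 2077]); }
translate([189, 3468, 0]) cube([4680, 177, 2870]);
translate([189, 472, 0]) cube([177, 2996, 2870]);
translate([4692, 472, 0]) cube([177, 2996, 2870]);


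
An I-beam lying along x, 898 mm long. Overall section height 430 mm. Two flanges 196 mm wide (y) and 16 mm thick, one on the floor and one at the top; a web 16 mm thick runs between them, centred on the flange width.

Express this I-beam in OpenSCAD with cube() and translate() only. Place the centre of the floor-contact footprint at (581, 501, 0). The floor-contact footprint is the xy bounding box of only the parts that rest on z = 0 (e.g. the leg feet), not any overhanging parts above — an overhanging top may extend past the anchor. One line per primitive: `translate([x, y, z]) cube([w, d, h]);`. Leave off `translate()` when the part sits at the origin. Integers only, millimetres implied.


translate([132, 403, 0]) cube([898, 196, 16]);
translate([132, 493, 16]) cube([898, 16, 398]);
translate([132, 403, 414]) cube([898, 196, 16]);


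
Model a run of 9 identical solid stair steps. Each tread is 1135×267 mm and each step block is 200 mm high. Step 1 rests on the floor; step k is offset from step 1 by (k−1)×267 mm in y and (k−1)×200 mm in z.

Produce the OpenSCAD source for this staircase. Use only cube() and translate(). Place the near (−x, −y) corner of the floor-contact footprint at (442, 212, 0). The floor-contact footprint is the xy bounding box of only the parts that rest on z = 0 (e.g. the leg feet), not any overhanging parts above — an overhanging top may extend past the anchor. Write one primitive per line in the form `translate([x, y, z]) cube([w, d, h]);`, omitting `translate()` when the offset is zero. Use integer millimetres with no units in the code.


translate([442, 212, 0]) cube([1135, 267, 200]);
translate([442, 479, 200]) cube([1135, 267, 200]);
translate([442, 746, 400]) cube([1135, 267, 200]);
translate([442, 1013, 600]) cube([1135, 267, 200]);
translate([442, 1280, 800]) cube([1135, 267, 200]);
translate([442, 1547, 1000]) cube([1135, 267, 200]);
translate([442, 1814, 1200]) cube([1135, 267, 200]);
translate([442, 2081, 1400]) cube([1135, 267, 200]);
translate([442, 2348, 1600]) cube([1135, 267, 200]);


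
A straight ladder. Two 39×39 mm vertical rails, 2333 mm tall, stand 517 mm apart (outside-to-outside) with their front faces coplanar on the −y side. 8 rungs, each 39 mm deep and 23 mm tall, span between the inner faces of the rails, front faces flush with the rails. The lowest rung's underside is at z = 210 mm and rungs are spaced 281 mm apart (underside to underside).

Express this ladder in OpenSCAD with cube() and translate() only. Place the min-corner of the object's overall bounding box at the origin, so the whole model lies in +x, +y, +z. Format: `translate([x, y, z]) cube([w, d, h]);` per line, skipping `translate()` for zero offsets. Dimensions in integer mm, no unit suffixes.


cube([39, 39, 2333]);
translate([478, 0, 0]) cube([39, 39, 2333]);
translate([39, 0, 210]) cube([439, 39, 23]);
translate([39, 0, 491]) cube([439, 39, 23]);
translate([39, 0, 772]) cube([439, 39, 23]);
translate([39, 0, 1053]) cube([439, 39, 23]);
translate([39, 0, 1334]) cube([439, 39, 23]);
translate([39, 0, 1615]) cube([439, 39, 23]);
translate([39, 0, 1896]) cube([439, 39, 23]);
translate([39, 0, 2177]) cube([439, 39, 23]);


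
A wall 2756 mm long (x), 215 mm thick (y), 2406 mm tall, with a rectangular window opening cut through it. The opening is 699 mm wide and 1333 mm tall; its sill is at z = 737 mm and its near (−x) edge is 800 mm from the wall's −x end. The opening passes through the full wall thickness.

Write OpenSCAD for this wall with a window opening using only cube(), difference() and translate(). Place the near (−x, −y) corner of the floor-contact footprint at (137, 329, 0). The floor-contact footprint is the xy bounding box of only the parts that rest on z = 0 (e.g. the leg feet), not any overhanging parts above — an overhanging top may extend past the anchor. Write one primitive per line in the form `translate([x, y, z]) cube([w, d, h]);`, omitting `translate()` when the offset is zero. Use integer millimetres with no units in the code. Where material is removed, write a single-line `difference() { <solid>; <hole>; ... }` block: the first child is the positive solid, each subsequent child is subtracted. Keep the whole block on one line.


difference() { translate([137, 329, 0]) cube([2756, 215, 2406]); translate([937, 329, 737]) cube([699, 215, 1333]); }


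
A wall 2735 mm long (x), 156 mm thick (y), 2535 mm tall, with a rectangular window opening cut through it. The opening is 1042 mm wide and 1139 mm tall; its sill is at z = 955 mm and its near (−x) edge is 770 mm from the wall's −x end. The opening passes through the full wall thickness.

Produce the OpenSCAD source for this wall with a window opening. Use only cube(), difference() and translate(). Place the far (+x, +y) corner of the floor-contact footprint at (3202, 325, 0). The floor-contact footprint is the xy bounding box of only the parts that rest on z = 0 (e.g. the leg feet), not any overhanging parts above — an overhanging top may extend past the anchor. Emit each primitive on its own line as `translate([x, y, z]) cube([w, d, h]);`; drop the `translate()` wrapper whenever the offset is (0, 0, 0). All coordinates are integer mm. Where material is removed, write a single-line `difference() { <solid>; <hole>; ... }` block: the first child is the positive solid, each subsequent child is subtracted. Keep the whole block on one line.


difference() { translate([467, 169, 0]) cube([2735, 156, 2535]); translate([1237, 169, 955]) cube([1042, 156, 1139]); }


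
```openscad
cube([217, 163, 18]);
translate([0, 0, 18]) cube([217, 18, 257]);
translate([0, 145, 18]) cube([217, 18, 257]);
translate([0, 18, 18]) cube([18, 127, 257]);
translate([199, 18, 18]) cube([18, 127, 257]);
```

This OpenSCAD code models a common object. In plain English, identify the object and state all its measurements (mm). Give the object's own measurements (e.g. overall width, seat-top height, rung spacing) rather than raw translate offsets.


An open-topped rectangular box: outside dimensions 217×163×275 mm, with a uniform wall and base thickness of 18 mm. The base is a full 217×163 slab on the floor; four walls sit on top of the base. The front and back walls (the −y and +y sides) span the full width; the two side walls fit between them.


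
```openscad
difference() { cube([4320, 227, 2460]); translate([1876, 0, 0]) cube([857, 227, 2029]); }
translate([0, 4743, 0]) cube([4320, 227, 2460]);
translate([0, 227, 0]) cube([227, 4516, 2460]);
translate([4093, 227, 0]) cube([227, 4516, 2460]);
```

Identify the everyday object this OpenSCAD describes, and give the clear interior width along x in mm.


A single room. The interior width is 3866 mm.

Four walls enclosing a rectangle with a door in the front wall — a room. Outside width 4320 minus two 227 mm walls gives 3866 mm.


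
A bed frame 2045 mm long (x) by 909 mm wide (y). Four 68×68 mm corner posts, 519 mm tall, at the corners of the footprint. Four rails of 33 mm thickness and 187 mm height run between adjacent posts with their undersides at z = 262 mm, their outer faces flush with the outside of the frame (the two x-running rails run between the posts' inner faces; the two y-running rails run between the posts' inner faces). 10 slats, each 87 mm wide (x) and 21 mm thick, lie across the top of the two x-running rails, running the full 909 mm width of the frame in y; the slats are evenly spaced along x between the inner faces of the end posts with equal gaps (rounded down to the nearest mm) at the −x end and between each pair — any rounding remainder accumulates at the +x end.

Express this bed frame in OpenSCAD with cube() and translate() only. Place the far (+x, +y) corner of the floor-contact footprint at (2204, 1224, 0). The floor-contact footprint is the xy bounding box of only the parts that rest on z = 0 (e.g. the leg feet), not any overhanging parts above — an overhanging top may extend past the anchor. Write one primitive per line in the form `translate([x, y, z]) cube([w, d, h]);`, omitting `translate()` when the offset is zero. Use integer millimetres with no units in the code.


// slat z = rail_z + rail_h = 262 + 187 = 449
// slat gap = ⌊(1909 − 10·87) / 11⌋ = 94
translate([159, 315, 0]) cube([68, 68, 519]);
translate([159, 1156, 0]) cube([68, 68, 519]);
translate([2136, 315, 0]) cube([68, 68, 519]);
translate([2136, 1156, 0]) cube([68, 68, 519]);
translate([227, 315, 262]) cube([1909, 33, 187]);
translate([227, 1191, 262]) cube([1909, 33, 187]);
translate([159, 383, 262]) cube([33, 773, 187]);
translate([2171, 383, 262]) cube([33, 773, 187]);
translate([321, 315, 449]) cube([87, 909, 21]);
translate([502, 315, 449]) cube([87, 909, 21]);
translate([683, 315, 449]) cube([87, 909, 21]);
translate([864, 315, 449]) cube([87, 909, 21]);
translate([1045, 315, 449]) cube([87, 909, 21]);
translate([1226, 315, 449]) cube([87, 909, 21]);
translate([1407, 315, 449]) cube([87, 909, 21]);
translate([1588, 315, 449]) cube([87, 909, 21]);
translate([1769, 315, 449]) cube([87, 909, 21]);
translate([1950, 315, 449]) cube([87, 909, 21]);


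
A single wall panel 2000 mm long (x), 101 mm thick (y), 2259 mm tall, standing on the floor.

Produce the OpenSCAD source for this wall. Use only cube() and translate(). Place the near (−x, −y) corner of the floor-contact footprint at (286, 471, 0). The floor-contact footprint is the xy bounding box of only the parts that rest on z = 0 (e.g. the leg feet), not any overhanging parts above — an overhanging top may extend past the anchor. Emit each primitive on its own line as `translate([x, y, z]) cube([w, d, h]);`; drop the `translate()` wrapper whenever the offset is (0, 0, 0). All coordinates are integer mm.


translate([286, 471, 0]) cube([2000, 101, 2259]);


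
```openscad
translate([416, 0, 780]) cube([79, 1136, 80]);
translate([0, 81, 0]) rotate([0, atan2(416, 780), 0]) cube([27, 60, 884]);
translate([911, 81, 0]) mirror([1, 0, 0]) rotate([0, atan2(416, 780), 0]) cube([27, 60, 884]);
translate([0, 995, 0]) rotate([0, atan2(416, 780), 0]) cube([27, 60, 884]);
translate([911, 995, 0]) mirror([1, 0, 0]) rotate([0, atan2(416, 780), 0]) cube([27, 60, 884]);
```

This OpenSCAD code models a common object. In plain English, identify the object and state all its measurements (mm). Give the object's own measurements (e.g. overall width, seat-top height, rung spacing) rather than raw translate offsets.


A sawhorse. A 79×1136×80 mm beam (x, y, z) sits on two A-frame leg pairs. Each pair is two raked legs of 27×60 mm section (60 mm along y) splaying symmetrically in x. Each leg rises 780 mm vertically over 416 mm of horizontal reach and is 884 mm long along its own axis. Every leg's outer bottom edge rests on the floor and its outer top edge meets a bottom edge of the beam — the left legs (tilting toward +x) meet the beam's −x bottom edge, the right legs (their mirror images, tilting toward −x) meet its +x bottom edge — so the leg tops tuck under the beam, the beam's underside is 780 mm above the floor, and the feet are 911 mm apart outside-to-outside with the beam centred between them. The two leg pairs are set in 81 mm from either end of the beam.


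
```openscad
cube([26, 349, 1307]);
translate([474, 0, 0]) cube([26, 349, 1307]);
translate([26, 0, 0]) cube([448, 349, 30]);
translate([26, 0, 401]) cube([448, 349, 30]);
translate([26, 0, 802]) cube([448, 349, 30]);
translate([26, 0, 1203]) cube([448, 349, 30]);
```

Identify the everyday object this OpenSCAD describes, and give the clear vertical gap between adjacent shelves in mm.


A bookshelf. The clear shelf gap is 371 mm.

Two tall side panels with 4 horizontal boards between them — a bookshelf. The first two shelf undersides are at z = 0 and z = 401; with shelf thickness 30, the clear gap is 401 − 0 − 30 = 371 mm.


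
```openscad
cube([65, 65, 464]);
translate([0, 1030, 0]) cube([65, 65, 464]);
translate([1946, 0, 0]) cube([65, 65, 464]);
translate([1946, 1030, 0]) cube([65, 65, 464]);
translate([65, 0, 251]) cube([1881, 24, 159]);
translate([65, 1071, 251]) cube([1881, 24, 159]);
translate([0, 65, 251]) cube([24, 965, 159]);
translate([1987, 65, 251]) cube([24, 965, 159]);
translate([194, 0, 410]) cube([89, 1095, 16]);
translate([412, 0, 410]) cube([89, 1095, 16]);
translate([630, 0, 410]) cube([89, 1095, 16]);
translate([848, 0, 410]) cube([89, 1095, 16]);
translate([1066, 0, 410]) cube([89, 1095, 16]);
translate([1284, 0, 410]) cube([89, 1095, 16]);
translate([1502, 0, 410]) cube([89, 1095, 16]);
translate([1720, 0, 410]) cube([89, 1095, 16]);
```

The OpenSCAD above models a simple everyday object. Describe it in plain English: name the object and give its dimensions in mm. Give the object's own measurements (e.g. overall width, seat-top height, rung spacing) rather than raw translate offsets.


A bed frame 2011 mm long (x) by 1095 mm wide (y). Four 65×65 mm corner posts, 464 mm tall, at the corners of the footprint. Four rails of 24 mm thickness and 159 mm height run between adjacent posts with their undersides at z = 251 mm, their outer faces flush with the outside of the frame (the two x-running rails run between the posts' inner faces; the two y-running rails run between the posts' inner faces). 8 slats, each 89 mm wide (x) and 16 mm thick, lie across the top of the two x-running rails, running the full 1095 mm width of the frame in y; along x they sit between the end posts with a 129 mm gap after the −x posts and between neighbouring slats, leaving 137 mm before the +x posts.


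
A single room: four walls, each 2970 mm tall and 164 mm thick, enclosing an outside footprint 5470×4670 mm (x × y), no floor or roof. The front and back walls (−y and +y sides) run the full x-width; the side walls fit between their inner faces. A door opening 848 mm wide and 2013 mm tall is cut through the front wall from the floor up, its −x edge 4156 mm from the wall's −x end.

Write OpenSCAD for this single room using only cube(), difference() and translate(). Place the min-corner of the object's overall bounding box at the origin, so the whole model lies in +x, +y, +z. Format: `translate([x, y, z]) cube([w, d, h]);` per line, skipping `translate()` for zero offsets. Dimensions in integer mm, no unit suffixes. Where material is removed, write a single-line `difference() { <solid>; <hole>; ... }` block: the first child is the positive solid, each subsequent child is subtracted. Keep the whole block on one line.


difference() { cube([5470, 164, 2970]); translate([4156, 0, 0]) cube([848, 164, 2013]); }
translate([0, 4506, 0]) cube([5470, 164, 2970]);
translate([0, 164, 0]) cube([164, 4342, 2970]);
translate([5306, 164, 0]) cube([164, 4342, 2970]);


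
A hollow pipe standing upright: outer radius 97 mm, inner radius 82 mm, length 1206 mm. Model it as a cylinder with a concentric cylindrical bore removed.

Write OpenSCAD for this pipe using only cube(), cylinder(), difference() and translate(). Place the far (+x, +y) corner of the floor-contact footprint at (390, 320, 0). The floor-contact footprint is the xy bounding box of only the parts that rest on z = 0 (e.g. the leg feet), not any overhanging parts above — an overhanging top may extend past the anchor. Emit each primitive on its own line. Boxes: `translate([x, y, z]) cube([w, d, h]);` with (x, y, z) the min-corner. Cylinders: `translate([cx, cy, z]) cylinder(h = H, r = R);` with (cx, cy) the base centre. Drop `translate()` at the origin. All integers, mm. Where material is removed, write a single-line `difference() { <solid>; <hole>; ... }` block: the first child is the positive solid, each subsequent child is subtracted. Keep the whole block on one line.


difference() { translate([293, 223, 0]) cylinder(h = 1206, r = 97); translate([293, 223, 0]) cylinder(h = 1206, r = 82); }


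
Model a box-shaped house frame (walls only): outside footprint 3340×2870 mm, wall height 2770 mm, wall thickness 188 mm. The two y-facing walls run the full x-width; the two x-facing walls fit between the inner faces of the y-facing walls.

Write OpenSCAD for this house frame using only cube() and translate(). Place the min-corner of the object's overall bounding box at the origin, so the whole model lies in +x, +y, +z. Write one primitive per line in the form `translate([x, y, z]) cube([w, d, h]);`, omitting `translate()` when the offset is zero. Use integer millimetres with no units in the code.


cube([3340, 188, 2770]);
translate([0, 2682, 0]) cube([3340, 188, 2770]);
translate([0, 188, 0]) cube([188, 2494, 2770]);
translate([3152, 188, 0]) cube([188, 2494, 2770]);


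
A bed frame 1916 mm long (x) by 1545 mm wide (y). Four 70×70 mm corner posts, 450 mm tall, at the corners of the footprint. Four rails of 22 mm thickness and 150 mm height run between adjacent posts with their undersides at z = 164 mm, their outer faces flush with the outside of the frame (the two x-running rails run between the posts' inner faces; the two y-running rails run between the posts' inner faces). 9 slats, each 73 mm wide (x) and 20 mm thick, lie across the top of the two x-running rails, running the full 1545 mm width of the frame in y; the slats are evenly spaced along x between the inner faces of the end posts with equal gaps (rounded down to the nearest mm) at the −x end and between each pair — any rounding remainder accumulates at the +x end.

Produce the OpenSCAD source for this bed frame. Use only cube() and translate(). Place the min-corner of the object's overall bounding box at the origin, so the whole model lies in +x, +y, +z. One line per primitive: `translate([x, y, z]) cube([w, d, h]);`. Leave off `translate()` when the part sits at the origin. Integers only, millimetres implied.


cube([70, 70, 450]);
translate([0, 1475, 0]) cube([70, 70, 450]);
translate([1846, 0, 0]) cube([70, 70, 450]);
translate([1846, 1475, 0]) cube([70, 70, 450]);
translate([70, 0, 164]) cube([1776, 22, 150]);
translate([70, 1523, 164]) cube([1776, 22, 150]);
translate([0, 70, 164]) cube([22, 1405, 150]);
translate([1894, 70, 164]) cube([22, 1405, 150]);
translate([181, 0, 314]) cube([73, 1545, 20]);
translate([365, 0, 314]) cube([73, 1545, 20]);
translate([549, 0, 314]) cube([73, 1545, 20]);
translate([733, 0, 314]) cube([73, 1545, 20]);
translate([917, 0, 314]) cube([73, 1545, 20]);
translate([1101, 0, 314]) cube([73, 1545, 20]);
translate([1285, 0, 314]) cube([73, 1545, 20]);
translate([1469, 0, 314]) cube([73, 1545, 20]);
translate([1653, 0, 314]) cube([73, 1545, 20]);


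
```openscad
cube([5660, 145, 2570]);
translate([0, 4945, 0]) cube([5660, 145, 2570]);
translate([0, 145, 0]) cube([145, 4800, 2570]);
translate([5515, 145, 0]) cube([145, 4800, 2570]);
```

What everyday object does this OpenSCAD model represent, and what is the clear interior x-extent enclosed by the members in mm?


A house (or room) frame. The interior width is 5370 mm.

Four 2570 mm walls enclosing a rectangle with no floor or roof — a room or house frame. Outside width is 5660 mm and wall thickness is 145 mm, so the interior width is 5660 − 2 × 145 = 5370 mm.


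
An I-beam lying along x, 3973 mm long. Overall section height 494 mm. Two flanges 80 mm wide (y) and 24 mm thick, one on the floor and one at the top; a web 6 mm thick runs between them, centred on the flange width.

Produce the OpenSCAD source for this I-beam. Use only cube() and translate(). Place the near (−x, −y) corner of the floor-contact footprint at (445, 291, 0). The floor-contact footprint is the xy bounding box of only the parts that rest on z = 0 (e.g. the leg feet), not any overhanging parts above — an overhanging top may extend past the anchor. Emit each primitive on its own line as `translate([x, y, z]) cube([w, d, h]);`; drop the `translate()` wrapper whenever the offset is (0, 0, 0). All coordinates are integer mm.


translate([445, 291, 0]) cube([3973, 80, 24]);
translate([445, 328, 24]) cube([3973, 6, 446]);
translate([445, 291, 470]) cube([3973, 80, 24]);


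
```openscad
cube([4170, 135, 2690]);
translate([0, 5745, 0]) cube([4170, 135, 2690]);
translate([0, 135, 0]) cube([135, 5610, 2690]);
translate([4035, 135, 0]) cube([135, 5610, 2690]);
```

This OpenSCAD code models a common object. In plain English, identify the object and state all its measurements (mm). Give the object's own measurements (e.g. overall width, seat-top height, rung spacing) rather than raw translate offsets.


The wall frame of a small rectangular building: four walls, each 2690 mm tall and 135 mm thick, enclosing a footprint 4170 mm (x) by 5880 mm (y) outside-to-outside, with no floor or roof. The front and back walls (the −y and +y sides) span the full width; the two side walls fit between them.


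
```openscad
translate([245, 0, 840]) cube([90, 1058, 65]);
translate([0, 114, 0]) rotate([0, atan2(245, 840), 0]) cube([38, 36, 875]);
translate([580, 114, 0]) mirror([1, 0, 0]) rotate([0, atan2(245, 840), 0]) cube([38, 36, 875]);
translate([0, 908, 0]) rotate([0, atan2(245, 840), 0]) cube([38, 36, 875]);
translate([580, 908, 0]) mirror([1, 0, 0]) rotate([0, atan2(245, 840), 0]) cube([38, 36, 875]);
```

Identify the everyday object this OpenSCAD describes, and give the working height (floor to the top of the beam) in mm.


A sawhorse. The overall height is 905 mm.

A beam across two mirrored pairs of raked legs — a sawhorse. The beam's underside is at z = 840 (matching the legs' vertical rise in atan2(245, 840)) and the beam is 65 mm tall, so its top is at 840 + 65 = 905 mm. The raked legs top out at the beam's underside, so that is the highest point.


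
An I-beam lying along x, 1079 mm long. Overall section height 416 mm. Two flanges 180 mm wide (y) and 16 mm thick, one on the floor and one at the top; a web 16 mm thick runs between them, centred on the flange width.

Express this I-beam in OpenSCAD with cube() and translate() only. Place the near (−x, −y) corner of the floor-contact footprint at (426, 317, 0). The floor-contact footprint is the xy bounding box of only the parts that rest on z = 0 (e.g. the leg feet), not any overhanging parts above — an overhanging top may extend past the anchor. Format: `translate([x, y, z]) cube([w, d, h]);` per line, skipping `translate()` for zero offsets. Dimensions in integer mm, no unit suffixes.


translate([426, 317, 0]) cube([1079, 180, 16]);
translate([426, 399, 16]) cube([1079, 16, 384]);
translate([426, 317, 400]) cube([1079, 180, 16]);


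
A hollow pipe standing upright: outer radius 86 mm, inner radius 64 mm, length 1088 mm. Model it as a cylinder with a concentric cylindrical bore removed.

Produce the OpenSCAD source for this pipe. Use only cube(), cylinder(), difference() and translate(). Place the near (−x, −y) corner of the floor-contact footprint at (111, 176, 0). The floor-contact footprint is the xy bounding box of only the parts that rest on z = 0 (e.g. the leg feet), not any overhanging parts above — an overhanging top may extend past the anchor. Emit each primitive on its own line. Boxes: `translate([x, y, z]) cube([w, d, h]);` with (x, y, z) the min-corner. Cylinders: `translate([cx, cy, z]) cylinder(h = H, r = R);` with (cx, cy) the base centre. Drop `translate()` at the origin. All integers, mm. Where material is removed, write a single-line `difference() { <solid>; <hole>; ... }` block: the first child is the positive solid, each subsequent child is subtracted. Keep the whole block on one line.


difference() { translate([197, 262, 0]) cylinder(h = 1088, r = 86); translate([197, 262, 0]) cylinder(h = 1088, r = 64); }


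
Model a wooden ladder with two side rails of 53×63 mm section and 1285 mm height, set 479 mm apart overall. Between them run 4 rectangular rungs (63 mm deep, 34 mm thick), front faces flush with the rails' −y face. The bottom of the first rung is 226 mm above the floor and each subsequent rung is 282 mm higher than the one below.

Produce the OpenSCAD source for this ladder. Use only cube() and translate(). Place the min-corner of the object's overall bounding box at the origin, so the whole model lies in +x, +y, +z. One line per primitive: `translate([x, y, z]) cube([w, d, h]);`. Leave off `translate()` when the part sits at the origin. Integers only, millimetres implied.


cube([53, 63, 1285]);
translate([426, 0, 0]) cube([53, 63, 1285]);
translate([53, 0, 226]) cube([373, 63, 34]);
translate([53, 0, 508]) cube([373, 63, 34]);
translate([53, 0, 790]) cube([373, 63, 34]);
translate([53, 0, 1072]) cube([373, 63, 34]);


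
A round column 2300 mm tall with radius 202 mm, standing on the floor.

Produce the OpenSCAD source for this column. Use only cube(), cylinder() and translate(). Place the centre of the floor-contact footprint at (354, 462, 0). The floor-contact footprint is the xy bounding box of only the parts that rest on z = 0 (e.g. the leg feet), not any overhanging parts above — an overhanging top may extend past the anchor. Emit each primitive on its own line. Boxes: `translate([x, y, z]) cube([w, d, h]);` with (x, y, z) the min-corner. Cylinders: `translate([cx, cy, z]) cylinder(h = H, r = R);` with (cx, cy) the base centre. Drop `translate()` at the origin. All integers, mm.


translate([354, 462, 0]) cylinder(h = 2300, r = 202);


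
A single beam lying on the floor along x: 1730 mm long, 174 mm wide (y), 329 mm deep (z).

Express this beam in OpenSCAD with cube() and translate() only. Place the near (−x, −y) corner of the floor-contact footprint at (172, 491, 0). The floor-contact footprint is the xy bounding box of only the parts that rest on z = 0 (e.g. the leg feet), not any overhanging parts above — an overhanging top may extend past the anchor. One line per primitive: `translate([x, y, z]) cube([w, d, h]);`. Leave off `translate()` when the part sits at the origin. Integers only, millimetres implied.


translate([172, 491, 0]) cube([1730, 174, 329]);


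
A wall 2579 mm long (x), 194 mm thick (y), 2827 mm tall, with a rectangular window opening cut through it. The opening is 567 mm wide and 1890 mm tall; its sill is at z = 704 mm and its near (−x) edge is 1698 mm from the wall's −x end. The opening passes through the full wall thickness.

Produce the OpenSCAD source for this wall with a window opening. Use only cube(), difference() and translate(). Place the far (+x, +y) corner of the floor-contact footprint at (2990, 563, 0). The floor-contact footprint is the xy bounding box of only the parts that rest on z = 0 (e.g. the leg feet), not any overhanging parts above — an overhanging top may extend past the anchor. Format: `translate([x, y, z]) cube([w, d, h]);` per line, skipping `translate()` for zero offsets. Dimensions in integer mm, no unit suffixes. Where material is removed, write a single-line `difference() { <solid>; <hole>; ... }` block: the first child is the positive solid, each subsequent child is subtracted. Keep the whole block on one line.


difference() { translate([411, 369, 0]) cube([2579, 194, 2827]); translate([2109, 369, 704]) cube([567, 194, 1890]); }
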